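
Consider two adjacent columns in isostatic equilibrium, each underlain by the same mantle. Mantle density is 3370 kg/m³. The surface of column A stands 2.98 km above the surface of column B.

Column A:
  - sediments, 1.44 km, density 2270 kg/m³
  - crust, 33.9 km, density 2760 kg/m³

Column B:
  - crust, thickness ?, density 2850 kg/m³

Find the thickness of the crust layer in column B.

23.5 km

Take the compensation level at the base of the deeper column (depth z_c below the surface of column A) and equate Σ ρ_i t_i down to z_c; mantle fills any gap and the z_c terms cancel.
Column A: 1.44×2270 + 33.9×2760 + (z_c − 35.34)×3370
Column B: 2.98×0 + x×2850 + (z_c − 2.98 − 0 − x)×3370
The z_c×3370 term appears on both sides and cancels. Collect the known terms of each column as K = Σ(ρt)_known − 3370 × (depth of known layers): K_A = 96832.8 − 3370×35.34 = −22263; K_B = 0 − 3370×(2.98 + 0) = −10042.6.
Balance: K_A = K_B − x×(3370 − 2850), so x = (K_B − K_A)/(3370 − 2850) = 12220.4/520 = 23.5 km.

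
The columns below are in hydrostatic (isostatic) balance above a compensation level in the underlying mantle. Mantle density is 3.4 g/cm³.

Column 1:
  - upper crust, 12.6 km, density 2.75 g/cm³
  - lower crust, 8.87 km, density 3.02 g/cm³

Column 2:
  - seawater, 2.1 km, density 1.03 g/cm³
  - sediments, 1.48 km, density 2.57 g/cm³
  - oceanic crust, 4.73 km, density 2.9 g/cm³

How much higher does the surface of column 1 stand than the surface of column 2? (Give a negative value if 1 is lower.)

0.879 km

For any compensation level in the mantle, the mantle terms cancel and isostasy reduces to e = (Σt_1 − Σt_2) − (Σ(ρt)_1 − Σ(ρt)_2) / ρ_m.
Σt_1 = 21.47 km; Σt_2 = 8.31 km; Σ(ρt)_1 = 61.4374; Σ(ρt)_2 = 19.6836 (in km·g/cm³).
e = (21.47 − 8.31) − (61.4374 − 19.6836) / 3.4 = 0.879 km.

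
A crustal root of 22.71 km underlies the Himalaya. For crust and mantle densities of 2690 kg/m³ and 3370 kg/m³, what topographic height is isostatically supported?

For local isostatic compensation: ρ_c h = (ρ_m − ρ_c) r.
h = r (ρ_m − ρ_c) / ρ_c = 22.71 km × (3370 − 2690) / 2690 = 5.74 km.

5.74 km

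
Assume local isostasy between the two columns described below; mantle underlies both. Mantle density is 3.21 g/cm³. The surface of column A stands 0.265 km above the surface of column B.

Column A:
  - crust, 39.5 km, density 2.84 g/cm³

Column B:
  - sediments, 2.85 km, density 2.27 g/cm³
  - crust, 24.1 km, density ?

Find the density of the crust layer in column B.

Take the compensation level at the base of the deeper column (depth z_c below the surface of column A) and equate Σ ρ_i t_i down to z_c; mantle fills any gap and the z_c terms cancel.
Column A: 39.5×2.84 + (z_c − 39.5)×3.21
Column B: 0.265×0 + 2.85×2.27 + 24.1×ρ + (z_c − 0.265 − 26.95)×3.21
The z_c×3.21 term appears on both sides and cancels. Collect the known terms of each column as K = Σ(ρt)_known − 3.21 × (depth of known layers): K_A = 112.18 − 3.21×39.5 = −14.615; K_B = 6.4695 − 3.21×(0.265 + 26.95) = −80.89065.
Balance: K_A = K_B + 24.1×ρ, so ρ = (K_A − K_B)/24.1 = 66.2756/24.1 = 2.75 g/cm³.

2.75 g/cm³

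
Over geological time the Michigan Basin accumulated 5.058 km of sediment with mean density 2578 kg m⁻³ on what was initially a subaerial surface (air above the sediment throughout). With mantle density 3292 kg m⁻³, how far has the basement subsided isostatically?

3.96 km

Subaerial load: s = t ρ_sed / ρ_m = 5.058 km × 2578/3292 = 3.96 km.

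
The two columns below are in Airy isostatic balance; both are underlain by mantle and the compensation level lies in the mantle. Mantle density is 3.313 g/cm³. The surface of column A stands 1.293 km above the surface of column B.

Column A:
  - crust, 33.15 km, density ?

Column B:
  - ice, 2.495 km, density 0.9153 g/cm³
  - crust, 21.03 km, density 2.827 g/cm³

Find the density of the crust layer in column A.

2.7 g/cm³

Take the compensation level at the base of the deeper column (depth z_c below the surface of column A) and equate Σ ρ_i t_i down to z_c; mantle fills any gap and the z_c terms cancel.
Column A: 33.15×ρ + (z_c − 33.15)×3.313
Column B: 1.293×0 + 2.495×0.9153 + 21.03×2.827 + (z_c − 1.293 − 23.525)×3.313
The z_c×3.313 term appears on both sides and cancels. Collect the known terms of each column as K = Σ(ρt)_known − 3.313 × (depth of known layers): K_A = 0 − 3.313×33.15 = −109.82595; K_B = 61.7354835 − 3.313×(1.293 + 23.525) = −20.4865505.
Balance: K_A + 33.15×ρ = K_B, so ρ = (K_B − K_A)/33.15 = 89.3394/33.15 = 2.7 g/cm³.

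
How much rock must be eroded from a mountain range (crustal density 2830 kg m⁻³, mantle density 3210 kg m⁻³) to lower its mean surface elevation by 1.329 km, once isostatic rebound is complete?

11.2 km

Net drop Δ = e − u = e − e ρ_c/ρ_m = e (ρ_m − ρ_c)/ρ_m.
e = Δ ρ_m/(ρ_m − ρ_c) = 1.329 km × 3210/380 = 11.2 km.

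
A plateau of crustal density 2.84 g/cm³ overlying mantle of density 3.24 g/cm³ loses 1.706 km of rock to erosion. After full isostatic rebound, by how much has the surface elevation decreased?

0.211 km

Rebound u = e ρ_c/ρ_m = 1.706 km × 2.84/3.24 = 1.495 km.
Net surface drop = e − u = 1.706 km − 1.495 km = e (ρ_m − ρ_c)/ρ_m = 0.211 km.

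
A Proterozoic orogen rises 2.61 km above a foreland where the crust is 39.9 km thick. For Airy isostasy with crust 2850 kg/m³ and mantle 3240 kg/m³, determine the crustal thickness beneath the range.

61.6 km

Root depth r = h ρ_c / (ρ_m − ρ_c) = 2.61 km × 2850 / 390 = 19.07 km.
Total thickness = T + h + r = 39.9 km + 2.61 km + 19.07 km = 61.6 km.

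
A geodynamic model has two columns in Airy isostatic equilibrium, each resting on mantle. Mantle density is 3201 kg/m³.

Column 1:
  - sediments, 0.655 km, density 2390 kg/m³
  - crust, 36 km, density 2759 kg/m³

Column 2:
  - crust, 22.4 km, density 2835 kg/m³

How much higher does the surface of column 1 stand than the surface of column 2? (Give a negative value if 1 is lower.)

2.58 km

For any compensation level in the mantle, the mantle terms cancel and isostasy reduces to e = (Σt_1 − Σt_2) − (Σ(ρt)_1 − Σ(ρt)_2) / ρ_m.
Σt_1 = 36.655 km; Σt_2 = 22.4 km; Σ(ρt)_1 = 100889.45; Σ(ρt)_2 = 63504 (in km·kg/m³).
e = (36.655 − 22.4) − (100889.45 − 63504) / 3201 = 2.58 km.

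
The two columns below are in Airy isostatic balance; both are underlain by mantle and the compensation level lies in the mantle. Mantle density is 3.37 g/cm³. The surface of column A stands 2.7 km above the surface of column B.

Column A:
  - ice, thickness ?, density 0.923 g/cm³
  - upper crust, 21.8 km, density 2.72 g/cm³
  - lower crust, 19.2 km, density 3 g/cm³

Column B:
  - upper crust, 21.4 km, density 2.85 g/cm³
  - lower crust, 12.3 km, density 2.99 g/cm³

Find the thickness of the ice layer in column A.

1.48 km

Take the compensation level at the base of the deeper column (depth z_c below the surface of column A) and equate Σ ρ_i t_i down to z_c; mantle fills any gap and the z_c terms cancel.
Column A: x×0.923 + 21.8×2.72 + 19.2×3 + (z_c − 41 − x)×3.37
Column B: 2.7×0 + 21.4×2.85 + 12.3×2.99 + (z_c − 2.7 − 33.7)×3.37
The z_c×3.37 term appears on both sides and cancels. Collect the known terms of each column as K = Σ(ρt)_known − 3.37 × (depth of known layers): K_A = 116.896 − 3.37×41 = −21.274; K_B = 97.767 − 3.37×(2.7 + 33.7) = −24.901.
Balance: K_A − x×(3.37 − 0.923) = K_B, so x = (K_A − K_B)/(3.37 − 0.923) = 3.627/2.447 = 1.48 km.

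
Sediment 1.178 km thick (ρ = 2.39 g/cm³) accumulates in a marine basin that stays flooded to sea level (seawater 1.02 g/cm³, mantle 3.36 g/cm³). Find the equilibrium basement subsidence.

0.69 km

Submarine loading: the sediment displaces seawater, and the subsidence is in turn flooded, so s (ρ_m − ρ_w) = t (ρ_sed − ρ_w).
s = 1.178 km × (2.39 − 1.02) / (3.36 − 1.02) = 0.69 km.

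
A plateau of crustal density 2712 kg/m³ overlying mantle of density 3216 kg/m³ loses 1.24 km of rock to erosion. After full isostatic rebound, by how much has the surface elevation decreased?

Rebound u = e ρ_c/ρ_m = 1.24 km × 2712/3216 = 1.046 km.
Net surface drop = e − u = 1.24 km − 1.046 km = e (ρ_m − ρ_c)/ρ_m = 0.194 km.

0.194 km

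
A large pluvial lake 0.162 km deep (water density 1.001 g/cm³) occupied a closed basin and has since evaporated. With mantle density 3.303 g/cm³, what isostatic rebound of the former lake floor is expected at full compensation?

0.0491 km

u = d ρ_w/ρ_m = 0.162 km × 1.001/3.303 = 0.0491 km.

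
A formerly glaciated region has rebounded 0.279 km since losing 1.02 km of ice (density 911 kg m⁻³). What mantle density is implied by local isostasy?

3330 kg m⁻³

ρ_m = ρ_ice t / u = 911 × 1.02 km/0.279 km = 3330 kg m⁻³.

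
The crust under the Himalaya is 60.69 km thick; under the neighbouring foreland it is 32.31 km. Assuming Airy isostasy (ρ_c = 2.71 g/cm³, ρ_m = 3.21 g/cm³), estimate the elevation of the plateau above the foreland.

4.42 km

Excess crust Δ = 60.69 km − 32.31 km = 28.38 km, split between elevation h and root r with h + r = Δ.
Airy balance ρ_c h = (ρ_m − ρ_c) r gives r = h ρ_c/(ρ_m − ρ_c), so h (1 + ρ_c/(ρ_m − ρ_c)) = Δ, i.e. h = Δ (ρ_m − ρ_c)/ρ_m.
h = 28.38 km × 0.5/3.21 = 4.42 km.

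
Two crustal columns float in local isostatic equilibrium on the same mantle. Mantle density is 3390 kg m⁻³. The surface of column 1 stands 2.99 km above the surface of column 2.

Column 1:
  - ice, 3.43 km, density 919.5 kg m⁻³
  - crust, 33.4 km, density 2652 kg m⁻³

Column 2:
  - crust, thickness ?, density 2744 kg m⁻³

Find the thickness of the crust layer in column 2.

35.6 km

Take the compensation level at the base of the deeper column (depth z_c below the surface of column 1) and equate Σ ρ_i t_i down to z_c; mantle fills any gap and the z_c terms cancel.
Column 1: 3.43×919.5 + 33.4×2652 + (z_c − 36.83)×3390
Column 2: 2.99×0 + x×2744 + (z_c − 2.99 − 0 − x)×3390
The z_c×3390 term appears on both sides and cancels. Collect the known terms of each column as K = Σ(ρt)_known − 3390 × (depth of known layers): K_1 = 91730.685 − 3390×36.83 = −33123.015; K_2 = 0 − 3390×(2.99 + 0) = −10136.1.
Balance: K_1 = K_2 − x×(3390 − 2744), so x = (K_2 − K_1)/(3390 − 2744) = 22986.9/646 = 35.6 km.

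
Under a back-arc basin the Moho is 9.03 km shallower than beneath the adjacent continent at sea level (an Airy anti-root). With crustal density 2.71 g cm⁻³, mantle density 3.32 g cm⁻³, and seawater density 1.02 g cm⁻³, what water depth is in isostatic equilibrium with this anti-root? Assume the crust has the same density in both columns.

3.26 km

Replacing a thickness d of crust by seawater at the top must be balanced by replacing crust with mantle at the base: d (ρ_c − ρ_w) = a (ρ_m − ρ_c).
d = a (ρ_m − ρ_c)/(ρ_c − ρ_w) = 9.03 km × 0.61/1.69 = 3.26 km.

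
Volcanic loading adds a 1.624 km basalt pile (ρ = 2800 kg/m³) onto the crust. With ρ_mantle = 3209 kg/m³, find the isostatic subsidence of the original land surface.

Subaerial loading: s = t ρ_load / ρ_m.
s = 1.624 km × 2800/3209 = 1.42 km.

1.42 km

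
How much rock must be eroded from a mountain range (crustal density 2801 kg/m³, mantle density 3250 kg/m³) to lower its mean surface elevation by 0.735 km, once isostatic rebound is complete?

5.32 km

Net drop Δ = e − u = e − e ρ_c/ρ_m = e (ρ_m − ρ_c)/ρ_m.
e = Δ ρ_m/(ρ_m − ρ_c) = 0.735 km × 3250/449 = 5.32 km.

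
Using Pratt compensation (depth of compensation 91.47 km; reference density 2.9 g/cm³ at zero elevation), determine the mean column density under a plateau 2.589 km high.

2.82 g/cm³

Pratt balance: ρ_ref D = ρ (D + h).
ρ = ρ_ref D/(D + h) = 2.9 × 91.47 km/(91.47 km + 2.589 km) = 2.82 g/cm³.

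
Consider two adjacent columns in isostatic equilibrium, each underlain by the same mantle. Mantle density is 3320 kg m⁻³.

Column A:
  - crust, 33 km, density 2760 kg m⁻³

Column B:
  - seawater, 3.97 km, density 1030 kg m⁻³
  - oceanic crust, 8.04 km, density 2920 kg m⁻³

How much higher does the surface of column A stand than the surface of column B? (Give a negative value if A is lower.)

For any compensation level in the mantle, the mantle terms cancel and isostasy reduces to e = (Σt_A − Σt_B) − (Σ(ρt)_A − Σ(ρt)_B) / ρ_m.
Σt_A = 33 km; Σt_B = 12.01 km; Σ(ρt)_A = 91080; Σ(ρt)_B = 27565.9 (in km·kg m⁻³).
e = (33 − 12.01) − (91080 − 27565.9) / 3320 = 1.86 km.

1.86 km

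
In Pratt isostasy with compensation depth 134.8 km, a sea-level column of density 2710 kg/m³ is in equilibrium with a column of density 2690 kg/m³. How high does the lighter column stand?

1 km

ρ_ref D = ρ (D + h) → h = D (ρ_ref − ρ)/ρ.
h = 134.8 km × (2710 − 2690)/2690 = 1 km.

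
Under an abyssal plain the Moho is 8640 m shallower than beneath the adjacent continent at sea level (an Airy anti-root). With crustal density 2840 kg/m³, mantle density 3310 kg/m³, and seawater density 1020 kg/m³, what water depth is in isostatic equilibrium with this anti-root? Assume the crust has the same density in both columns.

2230 m

Replacing a thickness d of crust by seawater at the top must be balanced by replacing crust with mantle at the base: d (ρ_c − ρ_w) = a (ρ_m − ρ_c).
d = a (ρ_m − ρ_c)/(ρ_c − ρ_w) = 8640 m × 470/1820 = 2230 m.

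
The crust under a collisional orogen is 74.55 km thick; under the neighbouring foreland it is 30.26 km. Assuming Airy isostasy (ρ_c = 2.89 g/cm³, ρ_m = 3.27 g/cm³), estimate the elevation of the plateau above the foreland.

Excess crust Δ = 74.55 km − 30.26 km = 44.29 km, split between elevation h and root r with h + r = Δ.
Airy balance ρ_c h = (ρ_m − ρ_c) r gives r = h ρ_c/(ρ_m − ρ_c), so h (1 + ρ_c/(ρ_m − ρ_c)) = Δ, i.e. h = Δ (ρ_m − ρ_c)/ρ_m.
h = 44.29 km × 0.38/3.27 = 5.15 km.

5.15 km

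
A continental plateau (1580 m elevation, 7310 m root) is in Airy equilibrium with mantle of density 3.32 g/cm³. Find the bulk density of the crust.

2.73 g/cm³

ρ_c h = (ρ_m − ρ_c) r → ρ_c (h + r) = ρ_m r → ρ_c = ρ_m r / (h + r).
ρ_c = 3.32 × 7310 m / (1580 m + 7310 m) = 2.73 g/cm³.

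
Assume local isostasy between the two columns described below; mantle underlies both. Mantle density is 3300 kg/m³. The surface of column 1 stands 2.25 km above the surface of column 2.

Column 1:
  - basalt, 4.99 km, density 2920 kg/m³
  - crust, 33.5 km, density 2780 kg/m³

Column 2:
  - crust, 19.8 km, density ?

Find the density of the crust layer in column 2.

Take the compensation level at the base of the deeper column (depth z_c below the surface of column 1) and equate Σ ρ_i t_i down to z_c; mantle fills any gap and the z_c terms cancel.
Column 1: 4.99×2920 + 33.5×2780 + (z_c − 38.49)×3300
Column 2: 2.25×0 + 19.8×ρ + (z_c − 2.25 − 19.8)×3300
The z_c×3300 term appears on both sides and cancels. Collect the known terms of each column as K = Σ(ρt)_known − 3300 × (depth of known layers): K_1 = 107700.8 − 3300×38.49 = −19316.2; K_2 = 0 − 3300×(2.25 + 19.8) = −72765.
Balance: K_1 = K_2 + 19.8×ρ, so ρ = (K_1 − K_2)/19.8 = 53448.8/19.8 = 2700 kg/m³.

2700 kg/m³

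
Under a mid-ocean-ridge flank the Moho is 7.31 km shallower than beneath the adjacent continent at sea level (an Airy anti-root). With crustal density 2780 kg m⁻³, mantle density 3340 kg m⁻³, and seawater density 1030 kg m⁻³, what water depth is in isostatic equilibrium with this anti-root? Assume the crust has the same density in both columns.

2.34 km

Replacing a thickness d of crust by seawater at the top must be balanced by replacing crust with mantle at the base: d (ρ_c − ρ_w) = a (ρ_m − ρ_c).
d = a (ρ_m − ρ_c)/(ρ_c − ρ_w) = 7.31 km × 560/1750 = 2.34 km.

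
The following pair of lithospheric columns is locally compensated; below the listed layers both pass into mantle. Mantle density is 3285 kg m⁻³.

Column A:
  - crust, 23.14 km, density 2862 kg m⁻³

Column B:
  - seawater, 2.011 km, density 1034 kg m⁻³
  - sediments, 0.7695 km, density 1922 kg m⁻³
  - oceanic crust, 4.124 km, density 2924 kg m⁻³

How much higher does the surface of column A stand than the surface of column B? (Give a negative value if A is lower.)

0.829 km

For any compensation level in the mantle, the mantle terms cancel and isostasy reduces to e = (Σt_A − Σt_B) − (Σ(ρt)_A − Σ(ρt)_B) / ρ_m.
Σt_A = 23.14 km; Σt_B = 6.9045 km; Σ(ρt)_A = 66226.68; Σ(ρt)_B = 15616.929 (in km·kg m⁻³).
e = (23.14 − 6.9045) − (66226.68 − 15616.929) / 3285 = 0.829 km.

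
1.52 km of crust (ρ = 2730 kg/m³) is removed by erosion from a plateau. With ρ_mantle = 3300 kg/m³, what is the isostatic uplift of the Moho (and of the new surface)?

Unloading: uplift u = e ρ_c/ρ_m = 1.52 km × 2730/3300 = 1.26 km.

1.26 km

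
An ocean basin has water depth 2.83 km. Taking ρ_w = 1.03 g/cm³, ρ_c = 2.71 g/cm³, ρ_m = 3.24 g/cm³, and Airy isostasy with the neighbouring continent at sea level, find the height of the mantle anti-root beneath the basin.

Isostatic balance requires: replacing crust with seawater at the top is compensated by replacing crust with mantle at the base: d (ρ_c − ρ_w) = a (ρ_m − ρ_c).
a = d (ρ_c − ρ_w)/(ρ_m − ρ_c) = 2.83 km × 1.68/0.53 = 8.97 km.

8.97 km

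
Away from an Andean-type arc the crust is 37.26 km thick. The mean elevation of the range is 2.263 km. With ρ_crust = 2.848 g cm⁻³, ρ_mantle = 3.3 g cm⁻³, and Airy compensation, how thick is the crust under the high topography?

53.8 km

Root depth r = h ρ_c / (ρ_m − ρ_c) = 2.263 km × 2.848 / 0.452 = 14.26 km.
Total thickness = T + h + r = 37.26 km + 2.263 km + 14.26 km = 53.8 km.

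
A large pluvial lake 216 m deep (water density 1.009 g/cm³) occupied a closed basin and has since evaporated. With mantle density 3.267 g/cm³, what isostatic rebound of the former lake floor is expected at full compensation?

u = d ρ_w/ρ_m = 216 m × 1.009/3.267 = 66.7 m.

66.7 m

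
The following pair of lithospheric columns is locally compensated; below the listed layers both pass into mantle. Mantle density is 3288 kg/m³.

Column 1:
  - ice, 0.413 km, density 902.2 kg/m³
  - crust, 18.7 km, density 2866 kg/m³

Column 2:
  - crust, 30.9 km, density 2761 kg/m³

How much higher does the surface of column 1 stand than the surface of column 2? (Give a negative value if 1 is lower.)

−2.25 km

For any compensation level in the mantle, the mantle terms cancel and isostasy reduces to e = (Σt_1 − Σt_2) − (Σ(ρt)_1 − Σ(ρt)_2) / ρ_m.
Σt_1 = 19.113 km; Σt_2 = 30.9 km; Σ(ρt)_1 = 53966.8086; Σ(ρt)_2 = 85314.9 (in km·kg/m³).
e = (19.113 − 30.9) − (53966.8086 − 85314.9) / 3288 = −2.25 km.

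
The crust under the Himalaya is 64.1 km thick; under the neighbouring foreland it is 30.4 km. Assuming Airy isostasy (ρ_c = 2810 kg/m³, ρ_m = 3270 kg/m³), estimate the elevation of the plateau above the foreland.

4.74 km

Excess crust Δ = 64.1 km − 30.4 km = 33.7 km, split between elevation h and root r with h + r = Δ.
Airy balance ρ_c h = (ρ_m − ρ_c) r gives r = h ρ_c/(ρ_m − ρ_c), so h (1 + ρ_c/(ρ_m − ρ_c)) = Δ, i.e. h = Δ (ρ_m − ρ_c)/ρ_m.
h = 33.7 km × 460/3270 = 4.74 km.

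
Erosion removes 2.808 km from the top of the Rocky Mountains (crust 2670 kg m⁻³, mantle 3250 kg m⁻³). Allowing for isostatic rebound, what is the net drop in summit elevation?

Rebound u = e ρ_c/ρ_m = 2.808 km × 2670/3250 = 2.307 km.
Net surface drop = e − u = 2.808 km − 2.307 km = e (ρ_m − ρ_c)/ρ_m = 0.501 km.

0.501 km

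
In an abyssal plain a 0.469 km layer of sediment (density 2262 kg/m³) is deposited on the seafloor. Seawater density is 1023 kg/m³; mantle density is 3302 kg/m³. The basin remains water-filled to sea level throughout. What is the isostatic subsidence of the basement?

Submarine loading: the sediment displaces seawater, and the subsidence is in turn flooded, so s (ρ_m − ρ_w) = t (ρ_sed − ρ_w).
s = 0.469 km × (2262 − 1023) / (3302 − 1023) = 0.255 km.

0.255 km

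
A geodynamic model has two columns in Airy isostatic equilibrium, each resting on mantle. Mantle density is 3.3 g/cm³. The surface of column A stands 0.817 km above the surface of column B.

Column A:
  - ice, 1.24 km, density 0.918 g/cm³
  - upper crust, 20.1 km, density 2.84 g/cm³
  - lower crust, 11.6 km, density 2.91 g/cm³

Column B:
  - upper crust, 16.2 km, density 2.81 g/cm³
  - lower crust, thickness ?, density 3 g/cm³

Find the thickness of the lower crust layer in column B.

20.3 km

Take the compensation level at the base of the deeper column (depth z_c below the surface of column A) and equate Σ ρ_i t_i down to z_c; mantle fills any gap and the z_c terms cancel.
Column A: 1.24×0.918 + 20.1×2.84 + 11.6×2.91 + (z_c − 32.94)×3.3
Column B: 0.817×0 + 16.2×2.81 + x×3 + (z_c − 0.817 − 16.2 − x)×3.3
The z_c×3.3 term appears on both sides and cancels. Collect the known terms of each column as K = Σ(ρt)_known − 3.3 × (depth of known layers): K_A = 91.97832 − 3.3×32.94 = −16.72368; K_B = 45.522 − 3.3×(0.817 + 16.2) = −10.6341.
Balance: K_A = K_B − x×(3.3 − 3), so x = (K_B − K_A)/(3.3 − 3) = 6.08958/0.3 = 20.3 km.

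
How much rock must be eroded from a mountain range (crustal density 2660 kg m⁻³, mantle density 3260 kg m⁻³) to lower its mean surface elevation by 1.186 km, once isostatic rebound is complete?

6.44 km

Net drop Δ = e − u = e − e ρ_c/ρ_m = e (ρ_m − ρ_c)/ρ_m.
e = Δ ρ_m/(ρ_m − ρ_c) = 1.186 km × 3260/600 = 6.44 km.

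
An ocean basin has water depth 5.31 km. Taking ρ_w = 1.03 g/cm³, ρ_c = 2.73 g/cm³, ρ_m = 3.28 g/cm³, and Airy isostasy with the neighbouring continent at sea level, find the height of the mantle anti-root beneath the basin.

16.4 km

Isostatic balance requires: replacing crust with seawater at the top is compensated by replacing crust with mantle at the base: d (ρ_c − ρ_w) = a (ρ_m − ρ_c).
a = d (ρ_c − ρ_w)/(ρ_m − ρ_c) = 5.31 km × 1.7/0.55 = 16.4 km.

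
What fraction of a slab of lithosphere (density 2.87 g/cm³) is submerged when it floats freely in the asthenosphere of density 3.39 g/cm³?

Submerged fraction = ρ_obj/ρ_fluid = 2.87/3.39 = 84.7%.

84.7%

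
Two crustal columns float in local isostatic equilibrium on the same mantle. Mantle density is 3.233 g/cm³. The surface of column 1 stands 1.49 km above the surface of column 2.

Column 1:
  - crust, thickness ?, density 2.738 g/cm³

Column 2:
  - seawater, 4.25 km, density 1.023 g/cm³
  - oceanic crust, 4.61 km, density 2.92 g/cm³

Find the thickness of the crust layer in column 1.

Take the compensation level at the base of the deeper column (depth z_c below the surface of column 1) and equate Σ ρ_i t_i down to z_c; mantle fills any gap and the z_c terms cancel.
Column 1: x×2.738 + (z_c − 0 − x)×3.233
Column 2: 1.49×0 + 4.25×1.023 + 4.61×2.92 + (z_c − 1.49 − 8.86)×3.233
The z_c×3.233 term appears on both sides and cancels. Collect the known terms of each column as K = Σ(ρt)_known − 3.233 × (depth of known layers): K_1 = 0 − 3.233×0 = 0; K_2 = 17.80895 − 3.233×(1.49 + 8.86) = −15.6526.
Balance: K_1 − x×(3.233 − 2.738) = K_2, so x = (K_1 − K_2)/(3.233 − 2.738) = 15.6526/0.495 = 31.6 km.

31.6 km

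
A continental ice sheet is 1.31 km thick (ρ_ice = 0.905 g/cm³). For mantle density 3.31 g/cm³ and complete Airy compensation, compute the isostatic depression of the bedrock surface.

0.358 km

By Archimedes' principle applied to the lithosphere: the ice load ρ_ice t is balanced by mantle displaced below, ρ_m s.
s = t ρ_ice / ρ_m = 1.31 km × 0.905/3.31 = 0.358 km.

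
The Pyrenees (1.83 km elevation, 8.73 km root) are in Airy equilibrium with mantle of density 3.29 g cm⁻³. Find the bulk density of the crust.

ρ_c h = (ρ_m − ρ_c) r → ρ_c (h + r) = ρ_m r → ρ_c = ρ_m r / (h + r).
ρ_c = 3.29 × 8.73 km / (1.83 km + 8.73 km) = 2.72 g cm⁻³.

2.72 g cm⁻³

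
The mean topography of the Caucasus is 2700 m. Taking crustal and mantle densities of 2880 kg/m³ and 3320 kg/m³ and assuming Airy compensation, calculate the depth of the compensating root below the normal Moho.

17700 m

For local isostatic compensation: the weight of the topography is balanced by the buoyancy of the root, ρ_c h = (ρ_m − ρ_c) r.
r = h · ρ_c / (ρ_m − ρ_c) = 2700 m × 2880 / (3320 − 2880) = 17700 m.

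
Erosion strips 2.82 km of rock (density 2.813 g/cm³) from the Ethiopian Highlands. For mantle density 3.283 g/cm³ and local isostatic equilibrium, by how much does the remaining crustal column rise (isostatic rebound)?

2.42 km

Unloading: uplift u = e ρ_c/ρ_m = 2.82 km × 2.813/3.283 = 2.42 km.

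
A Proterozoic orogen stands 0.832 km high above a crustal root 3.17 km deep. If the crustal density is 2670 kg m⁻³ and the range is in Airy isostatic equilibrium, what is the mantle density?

Airy balance: ρ_c h = (ρ_m − ρ_c) r → ρ_m = ρ_c (1 + h/r).
ρ_m = 2670 × (1 + 0.832 km/3.17 km) = 3370 kg m⁻³.

3370 kg m⁻³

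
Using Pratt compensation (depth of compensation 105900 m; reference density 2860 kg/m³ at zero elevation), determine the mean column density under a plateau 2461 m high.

2800 kg/m³

Pratt balance: ρ_ref D = ρ (D + h).
ρ = ρ_ref D/(D + h) = 2860 × 105900 m/(105900 m + 2461 m) = 2800 kg/m³.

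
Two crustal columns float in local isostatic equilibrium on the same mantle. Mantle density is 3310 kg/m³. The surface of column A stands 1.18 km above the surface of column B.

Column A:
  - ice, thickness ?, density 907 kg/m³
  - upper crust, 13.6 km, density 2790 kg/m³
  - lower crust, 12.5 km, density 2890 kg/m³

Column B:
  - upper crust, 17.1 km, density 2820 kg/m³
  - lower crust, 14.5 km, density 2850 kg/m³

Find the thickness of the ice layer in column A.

2.76 km

Take the compensation level at the base of the deeper column (depth z_c below the surface of column A) and equate Σ ρ_i t_i down to z_c; mantle fills any gap and the z_c terms cancel.
Column A: x×907 + 13.6×2790 + 12.5×2890 + (z_c − 26.1 − x)×3310
Column B: 1.18×0 + 17.1×2820 + 14.5×2850 + (z_c − 1.18 − 31.6)×3310
The z_c×3310 term appears on both sides and cancels. Collect the known terms of each column as K = Σ(ρt)_known − 3310 × (depth of known layers): K_A = 74069 − 3310×26.1 = −12322; K_B = 89547 − 3310×(1.18 + 31.6) = −18954.8.
Balance: K_A − x×(3310 − 907) = K_B, so x = (K_A − K_B)/(3310 − 907) = 6632.8/2403 = 2.76 km.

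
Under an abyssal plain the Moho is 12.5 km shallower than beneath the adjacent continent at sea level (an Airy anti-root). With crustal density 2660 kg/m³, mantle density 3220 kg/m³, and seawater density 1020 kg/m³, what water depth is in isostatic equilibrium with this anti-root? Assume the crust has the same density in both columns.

Replacing a thickness d of crust by seawater at the top must be balanced by replacing crust with mantle at the base: d (ρ_c − ρ_w) = a (ρ_m − ρ_c).
d = a (ρ_m − ρ_c)/(ρ_c − ρ_w) = 12.5 km × 560/1640 = 4.27 km.

4.27 km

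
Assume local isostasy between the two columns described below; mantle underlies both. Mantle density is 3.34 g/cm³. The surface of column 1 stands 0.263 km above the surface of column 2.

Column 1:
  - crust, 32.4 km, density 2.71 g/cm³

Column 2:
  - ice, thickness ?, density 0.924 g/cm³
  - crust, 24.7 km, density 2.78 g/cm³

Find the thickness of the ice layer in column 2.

2.36 km

Take the compensation level at the base of the deeper column (depth z_c below the surface of column 1) and equate Σ ρ_i t_i down to z_c; mantle fills any gap and the z_c terms cancel.
Column 1: 32.4×2.71 + (z_c − 32.4)×3.34
Column 2: 0.263×0 + x×0.924 + 24.7×2.78 + (z_c − 0.263 − 24.7 − x)×3.34
The z_c×3.34 term appears on both sides and cancels. Collect the known terms of each column as K = Σ(ρt)_known − 3.34 × (depth of known layers): K_1 = 87.804 − 3.34×32.4 = −20.412; K_2 = 68.666 − 3.34×(0.263 + 24.7) = −14.71042.
Balance: K_1 = K_2 − x×(3.34 − 0.924), so x = (K_2 − K_1)/(3.34 − 0.924) = 5.70158/2.416 = 2.36 km.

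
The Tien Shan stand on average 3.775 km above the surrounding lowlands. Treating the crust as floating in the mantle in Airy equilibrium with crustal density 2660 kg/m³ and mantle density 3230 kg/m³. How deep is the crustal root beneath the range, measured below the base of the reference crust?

17.6 km

By Archimedes' principle applied to the lithosphere: the weight of the topography is balanced by the buoyancy of the root, ρ_c h = (ρ_m − ρ_c) r.
r = h · ρ_c / (ρ_m − ρ_c) = 3.775 km × 2660 / (3230 − 2660) = 17.6 km.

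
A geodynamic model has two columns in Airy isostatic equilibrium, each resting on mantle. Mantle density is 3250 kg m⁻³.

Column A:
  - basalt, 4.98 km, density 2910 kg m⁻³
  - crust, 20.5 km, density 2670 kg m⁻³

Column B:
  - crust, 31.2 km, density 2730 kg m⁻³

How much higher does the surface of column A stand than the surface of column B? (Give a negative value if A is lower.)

For any compensation level in the mantle, the mantle terms cancel and isostasy reduces to e = (Σt_A − Σt_B) − (Σ(ρt)_A − Σ(ρt)_B) / ρ_m.
Σt_A = 25.48 km; Σt_B = 31.2 km; Σ(ρt)_A = 69226.8; Σ(ρt)_B = 85176 (in km·kg m⁻³).
e = (25.48 − 31.2) − (69226.8 − 85176) / 3250 = −0.813 km.

−0.813 km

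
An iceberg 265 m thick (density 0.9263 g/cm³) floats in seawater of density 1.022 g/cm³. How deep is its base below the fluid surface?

Draft d = t ρ_obj/ρ_fluid = 265 m × 0.9263/1.022 = 240 m.

240 m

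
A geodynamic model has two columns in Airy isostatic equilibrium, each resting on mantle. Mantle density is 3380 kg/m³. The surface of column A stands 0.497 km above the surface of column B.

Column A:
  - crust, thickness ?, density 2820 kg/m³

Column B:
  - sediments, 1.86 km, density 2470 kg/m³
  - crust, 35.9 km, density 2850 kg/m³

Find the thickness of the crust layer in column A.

Take the compensation level at the base of the deeper column (depth z_c below the surface of column A) and equate Σ ρ_i t_i down to z_c; mantle fills any gap and the z_c terms cancel.
Column A: x×2820 + (z_c − 0 − x)×3380
Column B: 0.497×0 + 1.86×2470 + 35.9×2850 + (z_c − 0.497 − 37.76)×3380
The z_c×3380 term appears on both sides and cancels. Collect the known terms of each column as K = Σ(ρt)_known − 3380 × (depth of known layers): K_A = 0 − 3380×0 = 0; K_B = 106909.2 − 3380×(0.497 + 37.76) = −22399.46.
Balance: K_A − x×(3380 − 2820) = K_B, so x = (K_A − K_B)/(3380 − 2820) = 22399.5/560 = 40 km.

40 km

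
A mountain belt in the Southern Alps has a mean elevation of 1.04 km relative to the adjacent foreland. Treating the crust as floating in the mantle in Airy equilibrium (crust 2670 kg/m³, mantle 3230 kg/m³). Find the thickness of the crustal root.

4.96 km

Equating mass per unit area of the two columns: the weight of the topography is balanced by the buoyancy of the root, ρ_c h = (ρ_m − ρ_c) r.
r = h · ρ_c / (ρ_m − ρ_c) = 1.04 km × 2670 / (3230 − 2670) = 4.96 km.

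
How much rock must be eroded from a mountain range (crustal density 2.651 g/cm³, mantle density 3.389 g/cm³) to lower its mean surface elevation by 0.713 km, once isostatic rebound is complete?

3.27 km

Net drop Δ = e − u = e − e ρ_c/ρ_m = e (ρ_m − ρ_c)/ρ_m.
e = Δ ρ_m/(ρ_m − ρ_c) = 0.713 km × 3.389/0.738 = 3.27 km.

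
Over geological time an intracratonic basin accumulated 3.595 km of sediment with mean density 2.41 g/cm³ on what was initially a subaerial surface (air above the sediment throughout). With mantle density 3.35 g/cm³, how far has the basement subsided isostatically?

Subaerial load: s = t ρ_sed / ρ_m = 3.595 km × 2.41/3.35 = 2.59 km.

2.59 km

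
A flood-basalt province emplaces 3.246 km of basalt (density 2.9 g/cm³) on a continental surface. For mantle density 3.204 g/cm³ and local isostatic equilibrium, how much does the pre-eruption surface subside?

Subaerial loading: s = t ρ_load / ρ_m.
s = 3.246 km × 2.9/3.204 = 2.94 km.

2.94 km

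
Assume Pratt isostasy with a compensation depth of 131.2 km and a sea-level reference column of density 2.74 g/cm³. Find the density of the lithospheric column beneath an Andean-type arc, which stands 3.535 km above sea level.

Pratt balance: ρ_ref D = ρ (D + h).
ρ = ρ_ref D/(D + h) = 2.74 × 131.2 km/(131.2 km + 3.535 km) = 2.67 g/cm³.

2.67 g/cm³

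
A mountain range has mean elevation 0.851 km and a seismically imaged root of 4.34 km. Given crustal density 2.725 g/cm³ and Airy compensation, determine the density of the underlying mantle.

3.26 g/cm³

Airy balance: ρ_c h = (ρ_m − ρ_c) r → ρ_m = ρ_c (1 + h/r).
ρ_m = 2.725 × (1 + 0.851 km/4.34 km) = 3.26 g/cm³.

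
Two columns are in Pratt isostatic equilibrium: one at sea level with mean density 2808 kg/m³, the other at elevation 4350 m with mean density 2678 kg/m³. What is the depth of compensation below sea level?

ρ_ref D = ρ (D + h) → D (ρ_ref − ρ) = ρ h.
D = ρ h/(ρ_ref − ρ) = 2678 × 4350 m/(2808 − 2678) = 89600 m.

89600 m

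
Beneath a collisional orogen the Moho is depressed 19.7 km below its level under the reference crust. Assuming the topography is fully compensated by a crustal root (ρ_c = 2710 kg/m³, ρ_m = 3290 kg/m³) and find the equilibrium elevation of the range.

4.22 km

Balancing pressure at the compensation depth: ρ_c h = (ρ_m − ρ_c) r.
h = r (ρ_m − ρ_c) / ρ_c = 19.7 km × (3290 − 2710) / 2710 = 4.22 km.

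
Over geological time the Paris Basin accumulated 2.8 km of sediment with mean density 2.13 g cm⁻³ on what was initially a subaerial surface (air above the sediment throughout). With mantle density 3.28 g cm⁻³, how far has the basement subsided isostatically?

1.82 km

Subaerial load: s = t ρ_sed / ρ_m = 2.8 km × 2.13/3.28 = 1.82 km.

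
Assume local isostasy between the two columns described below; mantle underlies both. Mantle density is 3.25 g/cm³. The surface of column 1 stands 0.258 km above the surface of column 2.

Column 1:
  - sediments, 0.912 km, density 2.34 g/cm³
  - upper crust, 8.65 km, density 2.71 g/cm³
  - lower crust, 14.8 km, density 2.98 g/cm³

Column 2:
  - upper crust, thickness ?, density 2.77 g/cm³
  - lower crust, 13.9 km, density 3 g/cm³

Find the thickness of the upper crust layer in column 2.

Take the compensation level at the base of the deeper column (depth z_c below the surface of column 1) and equate Σ ρ_i t_i down to z_c; mantle fills any gap and the z_c terms cancel.
Column 1: 0.912×2.34 + 8.65×2.71 + 14.8×2.98 + (z_c − 24.362)×3.25
Column 2: 0.258×0 + x×2.77 + 13.9×3 + (z_c − 0.258 − 13.9 − x)×3.25
The z_c×3.25 term appears on both sides and cancels. Collect the known terms of each column as K = Σ(ρt)_known − 3.25 × (depth of known layers): K_1 = 69.67958 − 3.25×24.362 = −9.49692; K_2 = 41.7 − 3.25×(0.258 + 13.9) = −4.3135.
Balance: K_1 = K_2 − x×(3.25 − 2.77), so x = (K_2 − K_1)/(3.25 − 2.77) = 5.18342/0.48 = 10.8 km.

10.8 km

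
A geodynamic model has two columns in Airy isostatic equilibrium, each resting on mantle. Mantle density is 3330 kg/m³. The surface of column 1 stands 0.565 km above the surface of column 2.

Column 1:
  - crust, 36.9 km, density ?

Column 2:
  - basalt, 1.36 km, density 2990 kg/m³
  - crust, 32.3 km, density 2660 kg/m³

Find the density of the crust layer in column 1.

Take the compensation level at the base of the deeper column (depth z_c below the surface of column 1) and equate Σ ρ_i t_i down to z_c; mantle fills any gap and the z_c terms cancel.
Column 1: 36.9×ρ + (z_c − 36.9)×3330
Column 2: 0.565×0 + 1.36×2990 + 32.3×2660 + (z_c − 0.565 − 33.66)×3330
The z_c×3330 term appears on both sides and cancels. Collect the known terms of each column as K = Σ(ρt)_known − 3330 × (depth of known layers): K_1 = 0 − 3330×36.9 = −122877; K_2 = 89984.4 − 3330×(0.565 + 33.66) = −23984.85.
Balance: K_1 + 36.9×ρ = K_2, so ρ = (K_2 − K_1)/36.9 = 98892.1/36.9 = 2680 kg/m³.

2680 kg/m³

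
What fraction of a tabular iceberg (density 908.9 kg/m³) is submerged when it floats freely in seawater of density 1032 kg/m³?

0.881

Submerged fraction = ρ_obj/ρ_fluid = 908.9/1032 = 0.881.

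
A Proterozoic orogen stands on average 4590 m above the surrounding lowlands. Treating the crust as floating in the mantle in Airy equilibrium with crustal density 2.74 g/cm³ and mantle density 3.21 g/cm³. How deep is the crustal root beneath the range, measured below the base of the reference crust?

Balancing pressure at the compensation depth: the weight of the topography is balanced by the buoyancy of the root, ρ_c h = (ρ_m − ρ_c) r.
r = h · ρ_c / (ρ_m − ρ_c) = 4590 m × 2.74 / (3.21 − 2.74) = 26800 m.

26800 m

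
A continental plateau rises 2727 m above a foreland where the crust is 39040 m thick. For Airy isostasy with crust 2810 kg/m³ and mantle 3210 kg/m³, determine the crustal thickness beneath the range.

Root depth r = h ρ_c / (ρ_m − ρ_c) = 2727 m × 2810 / 400 = 19160 m.
Total thickness = T + h + r = 39040 m + 2727 m + 19160 m = 60900 m.

60900 m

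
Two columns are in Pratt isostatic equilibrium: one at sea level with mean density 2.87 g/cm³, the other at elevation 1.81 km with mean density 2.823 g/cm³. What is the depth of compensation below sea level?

109 km

ρ_ref D = ρ (D + h) → D (ρ_ref − ρ) = ρ h.
D = ρ h/(ρ_ref − ρ) = 2.823 × 1.81 km/(2.87 − 2.823) = 109 km.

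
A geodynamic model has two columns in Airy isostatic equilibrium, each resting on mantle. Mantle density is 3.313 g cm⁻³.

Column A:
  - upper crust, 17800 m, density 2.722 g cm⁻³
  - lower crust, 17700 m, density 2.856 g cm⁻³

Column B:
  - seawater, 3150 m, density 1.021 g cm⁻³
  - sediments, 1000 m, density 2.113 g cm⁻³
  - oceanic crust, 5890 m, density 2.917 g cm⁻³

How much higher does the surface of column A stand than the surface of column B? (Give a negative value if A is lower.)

2370 m

For any compensation level in the mantle, the mantle terms cancel and isostasy reduces to e = (Σt_A − Σt_B) − (Σ(ρt)_A − Σ(ρt)_B) / ρ_m.
Σt_A = 35500 m; Σt_B = 10040 m; Σ(ρt)_A = 99002.8; Σ(ρt)_B = 22510.28 (in m·g cm⁻³).
e = (35500 − 10040) − (99002.8 − 22510.28) / 3.313 = 2370 m.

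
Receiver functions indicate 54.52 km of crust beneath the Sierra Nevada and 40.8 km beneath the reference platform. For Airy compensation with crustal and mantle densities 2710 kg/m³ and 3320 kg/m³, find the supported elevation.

2.52 km

Excess crust Δ = 54.52 km − 40.8 km = 13.72 km, split between elevation h and root r with h + r = Δ.
Airy balance ρ_c h = (ρ_m − ρ_c) r gives r = h ρ_c/(ρ_m − ρ_c), so h (1 + ρ_c/(ρ_m − ρ_c)) = Δ, i.e. h = Δ (ρ_m − ρ_c)/ρ_m.
h = 13.72 km × 610/3320 = 2.52 km.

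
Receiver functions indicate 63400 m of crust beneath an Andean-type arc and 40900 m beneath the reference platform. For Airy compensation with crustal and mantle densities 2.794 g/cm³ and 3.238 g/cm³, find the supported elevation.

Excess crust Δ = 63400 m − 40900 m = 22500 m, split between elevation h and root r with h + r = Δ.
Airy balance ρ_c h = (ρ_m − ρ_c) r gives r = h ρ_c/(ρ_m − ρ_c), so h (1 + ρ_c/(ρ_m − ρ_c)) = Δ, i.e. h = Δ (ρ_m − ρ_c)/ρ_m.
h = 22500 m × 0.444/3.238 = 3090 m.

3090 m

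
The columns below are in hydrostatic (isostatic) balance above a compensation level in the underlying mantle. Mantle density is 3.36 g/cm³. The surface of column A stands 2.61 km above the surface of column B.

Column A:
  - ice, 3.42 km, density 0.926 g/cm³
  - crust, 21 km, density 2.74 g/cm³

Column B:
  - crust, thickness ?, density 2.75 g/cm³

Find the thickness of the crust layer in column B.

20.6 km

Take the compensation level at the base of the deeper column (depth z_c below the surface of column A) and equate Σ ρ_i t_i down to z_c; mantle fills any gap and the z_c terms cancel.
Column A: 3.42×0.926 + 21×2.74 + (z_c − 24.42)×3.36
Column B: 2.61×0 + x×2.75 + (z_c − 2.61 − 0 − x)×3.36
The z_c×3.36 term appears on both sides and cancels. Collect the known terms of each column as K = Σ(ρt)_known − 3.36 × (depth of known layers): K_A = 60.70692 − 3.36×24.42 = −21.34428; K_B = 0 − 3.36×(2.61 + 0) = −8.7696.
Balance: K_A = K_B − x×(3.36 − 2.75), so x = (K_B − K_A)/(3.36 − 2.75) = 12.5747/0.61 = 20.6 km.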